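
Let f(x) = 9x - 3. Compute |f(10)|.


f(10) = 87
|87| = 87

87


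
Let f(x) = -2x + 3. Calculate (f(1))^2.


f(1) = 1
(1)^2 = 1

1


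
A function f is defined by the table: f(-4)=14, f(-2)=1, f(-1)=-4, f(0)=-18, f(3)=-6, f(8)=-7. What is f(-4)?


Reading from the table at x = -4

14


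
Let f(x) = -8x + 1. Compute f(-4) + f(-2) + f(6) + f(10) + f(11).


f(-4) = 33
f(-2) = 17
f(6) = -47
f(10) = -79
f(11) = -87
Sum = -163

-163


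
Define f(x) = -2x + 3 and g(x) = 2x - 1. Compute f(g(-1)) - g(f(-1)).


f(g(-1)) = 9
g(f(-1)) = 9
Difference = 0

0


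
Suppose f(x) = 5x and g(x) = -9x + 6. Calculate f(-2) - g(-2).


-34


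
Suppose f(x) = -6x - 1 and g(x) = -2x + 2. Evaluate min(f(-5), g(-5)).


12


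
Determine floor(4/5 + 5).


4/5 = 0.8
0.8 + 5 = 5.8
floor(5.8) = 5

5


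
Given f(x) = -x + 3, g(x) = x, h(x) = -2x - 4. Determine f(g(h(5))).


h(5) = -14
g(-14) = -14
f(-14) = 17

17


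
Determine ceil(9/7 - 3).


9/7 = 1.2857
1.2857 - 3 = -1.7143
ceil(-1.7143) = -1

-1


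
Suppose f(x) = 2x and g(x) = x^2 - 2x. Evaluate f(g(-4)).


48


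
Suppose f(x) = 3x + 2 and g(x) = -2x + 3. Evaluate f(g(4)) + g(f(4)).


f(g(4)) = -13
g(f(4)) = -25
Sum = -38

-38


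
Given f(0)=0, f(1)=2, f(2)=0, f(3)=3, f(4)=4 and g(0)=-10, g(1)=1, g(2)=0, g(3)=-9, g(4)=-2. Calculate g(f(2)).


f(2) = 0
g(0) = -10

-10


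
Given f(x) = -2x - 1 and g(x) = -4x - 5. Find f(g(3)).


g(3) = -17
f(-17) = 33

33


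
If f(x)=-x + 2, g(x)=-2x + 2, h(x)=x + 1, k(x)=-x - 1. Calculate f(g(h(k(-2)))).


k(-2) = 1
h(1) = 2
g(2) = -2
f(-2) = 4

4


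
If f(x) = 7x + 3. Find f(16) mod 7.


f(16) = 115
115 mod 7 = 3

3


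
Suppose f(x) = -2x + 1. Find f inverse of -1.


Solve -2x + 1 = -1
x = (-1 - 1) / (-2) = 1

1


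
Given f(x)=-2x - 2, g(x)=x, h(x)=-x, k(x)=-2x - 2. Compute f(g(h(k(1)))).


k(1) = -4
h(-4) = 4
g(4) = 4
f(4) = -10

-10


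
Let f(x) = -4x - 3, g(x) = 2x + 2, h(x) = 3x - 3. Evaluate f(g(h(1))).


h(1) = 0
g(0) = 2
f(2) = -11

-11


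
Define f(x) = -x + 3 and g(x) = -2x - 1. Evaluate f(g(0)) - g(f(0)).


f(g(0)) = 4
g(f(0)) = -7
Difference = 11

11


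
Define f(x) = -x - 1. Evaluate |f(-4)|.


3


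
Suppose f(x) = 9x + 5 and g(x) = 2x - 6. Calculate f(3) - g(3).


32


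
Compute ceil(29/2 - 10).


29/2 = 14.5
14.5 - 10 = 4.5
ceil(4.5) = 5

5


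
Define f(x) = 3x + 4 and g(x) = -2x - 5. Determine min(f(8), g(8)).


f(8) = 28
g(8) = -21
min = -21

-21


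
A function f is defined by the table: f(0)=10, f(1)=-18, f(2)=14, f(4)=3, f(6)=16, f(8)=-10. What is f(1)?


Reading from the table at x = 1

-18


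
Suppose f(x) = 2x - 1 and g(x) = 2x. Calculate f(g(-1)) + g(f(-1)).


f(g(-1)) = -5
g(f(-1)) = -6
Sum = -11

-11


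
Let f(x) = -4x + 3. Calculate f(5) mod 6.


f(5) = -17
-17 mod 6 = 1

1


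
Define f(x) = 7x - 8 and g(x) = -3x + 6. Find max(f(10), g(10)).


f(10) = 62
g(10) = -24
max = 62

62


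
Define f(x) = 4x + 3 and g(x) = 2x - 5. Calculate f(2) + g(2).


f(2) = 11
g(2) = -1
Sum = 10

10


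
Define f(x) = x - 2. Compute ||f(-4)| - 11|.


f(-4) = -6
|-6| = 6
|6 - 11| = 5

5


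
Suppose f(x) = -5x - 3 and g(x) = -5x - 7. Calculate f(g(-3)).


g(-3) = 8
f(8) = -43

-43


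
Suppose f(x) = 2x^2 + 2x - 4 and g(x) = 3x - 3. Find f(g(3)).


80


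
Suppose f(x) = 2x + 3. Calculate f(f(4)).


25


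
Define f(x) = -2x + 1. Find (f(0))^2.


f(0) = 1
(1)^2 = 1

1


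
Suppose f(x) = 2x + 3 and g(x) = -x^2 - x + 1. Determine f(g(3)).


g(3) = -11
f(-11) = -19

-19


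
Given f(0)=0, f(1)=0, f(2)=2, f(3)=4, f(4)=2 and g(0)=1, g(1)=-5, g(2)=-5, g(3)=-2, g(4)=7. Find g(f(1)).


f(1) = 0
g(0) = 1

1


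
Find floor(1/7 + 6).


1/7 = 0.1429
0.1429 + 6 = 6.1429
floor(6.1429) = 6

6


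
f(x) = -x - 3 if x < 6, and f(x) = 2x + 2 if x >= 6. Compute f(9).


9 satisfies x >= 6
f(9) = 20

20


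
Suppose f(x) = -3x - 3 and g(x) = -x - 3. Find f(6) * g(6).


f(6) = -21
g(6) = -9
Product = 189

189


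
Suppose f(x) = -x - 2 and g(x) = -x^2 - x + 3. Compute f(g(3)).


g(3) = -9
f(-9) = 7

7


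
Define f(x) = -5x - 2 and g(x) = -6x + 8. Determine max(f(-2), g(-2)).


20


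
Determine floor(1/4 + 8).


1/4 = 0.25
0.25 + 8 = 8.25
floor(8.25) = 8

8


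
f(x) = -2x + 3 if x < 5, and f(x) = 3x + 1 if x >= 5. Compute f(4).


4 satisfies x < 5
f(4) = -5

-5


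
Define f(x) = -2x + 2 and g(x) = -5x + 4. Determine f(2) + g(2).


f(2) = -2
g(2) = -6
Sum = -8

-8


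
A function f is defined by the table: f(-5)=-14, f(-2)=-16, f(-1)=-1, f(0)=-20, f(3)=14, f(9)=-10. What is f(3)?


Reading from the table at x = 3

14


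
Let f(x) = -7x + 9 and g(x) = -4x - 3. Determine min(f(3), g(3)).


f(3) = -12
g(3) = -15
min = -15

-15


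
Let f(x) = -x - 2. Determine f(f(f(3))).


f(3) = -5
f(-5) = 3
f(3) = -5

-5


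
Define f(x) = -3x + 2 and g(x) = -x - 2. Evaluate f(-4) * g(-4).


28


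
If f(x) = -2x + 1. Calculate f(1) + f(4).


-8


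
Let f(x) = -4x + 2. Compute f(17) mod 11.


0


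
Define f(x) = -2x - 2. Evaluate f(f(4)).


f(4) = -10
f(-10) = 18

18


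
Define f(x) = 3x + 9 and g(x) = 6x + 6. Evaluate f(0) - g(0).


f(0) = 9
g(0) = 6
Difference = 3

3


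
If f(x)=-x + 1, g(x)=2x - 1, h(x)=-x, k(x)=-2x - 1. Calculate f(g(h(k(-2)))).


k(-2) = 3
h(3) = -3
g(-3) = -7
f(-7) = 8

8


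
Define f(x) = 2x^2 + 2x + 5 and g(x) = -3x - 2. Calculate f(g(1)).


45


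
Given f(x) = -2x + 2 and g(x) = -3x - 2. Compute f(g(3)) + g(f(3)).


f(g(3)) = 24
g(f(3)) = 10
Sum = 34

34


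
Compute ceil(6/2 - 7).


-4


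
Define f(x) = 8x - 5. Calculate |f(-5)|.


f(-5) = -45
|-45| = 45

45


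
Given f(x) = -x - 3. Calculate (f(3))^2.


f(3) = -6
(-6)^2 = 36

36


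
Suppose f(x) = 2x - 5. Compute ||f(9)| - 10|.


f(9) = 13
|13| = 13
|13 - 10| = 3

3


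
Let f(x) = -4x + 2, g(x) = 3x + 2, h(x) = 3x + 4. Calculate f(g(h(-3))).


54


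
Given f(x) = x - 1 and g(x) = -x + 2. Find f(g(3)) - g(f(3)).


f(g(3)) = -2
g(f(3)) = 0
Difference = -2

-2


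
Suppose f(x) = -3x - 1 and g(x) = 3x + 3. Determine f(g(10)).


g(10) = 33
f(33) = -100

-100


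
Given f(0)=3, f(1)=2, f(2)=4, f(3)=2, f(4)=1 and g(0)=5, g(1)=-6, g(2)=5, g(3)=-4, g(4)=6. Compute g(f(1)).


f(1) = 2
g(2) = 5

5


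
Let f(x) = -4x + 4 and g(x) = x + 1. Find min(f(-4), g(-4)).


-3


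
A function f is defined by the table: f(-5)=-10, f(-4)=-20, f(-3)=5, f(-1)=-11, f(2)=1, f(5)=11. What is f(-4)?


-20


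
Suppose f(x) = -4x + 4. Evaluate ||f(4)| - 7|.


f(4) = -12
|-12| = 12
|12 - 7| = 5

5


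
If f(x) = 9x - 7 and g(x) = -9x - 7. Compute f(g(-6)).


g(-6) = 47
f(47) = 416

416


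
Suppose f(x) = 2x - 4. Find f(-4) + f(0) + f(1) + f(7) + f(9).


f(-4) = -12
f(0) = -4
f(1) = -2
f(7) = 10
f(9) = 14
Sum = 6

6


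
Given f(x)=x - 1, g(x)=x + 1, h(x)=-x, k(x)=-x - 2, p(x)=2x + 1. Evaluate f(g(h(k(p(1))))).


5


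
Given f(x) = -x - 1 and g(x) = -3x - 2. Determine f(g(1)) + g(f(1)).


f(g(1)) = 4
g(f(1)) = 4
Sum = 8

8


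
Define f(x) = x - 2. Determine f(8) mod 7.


6


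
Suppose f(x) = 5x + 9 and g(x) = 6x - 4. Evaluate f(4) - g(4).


f(4) = 29
g(4) = 20
Difference = 9

9


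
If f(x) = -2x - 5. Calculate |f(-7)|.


f(-7) = 9
|9| = 9

9


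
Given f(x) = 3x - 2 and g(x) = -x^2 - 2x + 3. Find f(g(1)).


g(1) = 0
f(0) = -2

-2


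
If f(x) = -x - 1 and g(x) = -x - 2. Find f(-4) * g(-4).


6


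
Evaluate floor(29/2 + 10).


29/2 = 14.5
14.5 + 10 = 24.5
floor(24.5) = 24

24


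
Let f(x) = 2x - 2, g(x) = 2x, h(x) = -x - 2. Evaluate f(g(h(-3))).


h(-3) = 1
g(1) = 2
f(2) = 2

2


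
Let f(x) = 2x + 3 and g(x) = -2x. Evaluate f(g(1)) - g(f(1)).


f(g(1)) = -1
g(f(1)) = -10
Difference = 9

9


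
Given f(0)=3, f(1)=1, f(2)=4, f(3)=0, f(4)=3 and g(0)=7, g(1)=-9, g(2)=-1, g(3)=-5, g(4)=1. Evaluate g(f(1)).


f(1) = 1
g(1) = -9

-9


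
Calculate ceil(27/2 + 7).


27/2 = 13.5
13.5 + 7 = 20.5
ceil(20.5) = 21

21


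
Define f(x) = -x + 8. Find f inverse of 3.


5


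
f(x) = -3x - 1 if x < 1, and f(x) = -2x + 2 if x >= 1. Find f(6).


6 satisfies x >= 1
f(6) = -10

-10


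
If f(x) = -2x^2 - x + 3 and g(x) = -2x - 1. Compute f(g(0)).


g(0) = -1
f(-1) = (-2)*(-1)^2 - 1*(-1) + 3 = 2

2


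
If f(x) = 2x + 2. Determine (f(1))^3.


f(1) = 4
(4)^3 = 64

64


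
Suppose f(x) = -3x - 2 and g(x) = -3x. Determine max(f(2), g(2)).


f(2) = -8
g(2) = -6
max = -6

-6


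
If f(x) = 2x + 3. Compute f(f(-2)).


1


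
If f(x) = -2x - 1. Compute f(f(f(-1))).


f(-1) = 1
f(1) = -3
f(-3) = 5

5


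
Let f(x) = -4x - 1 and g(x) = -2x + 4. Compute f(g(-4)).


g(-4) = 12
f(12) = -49

-49


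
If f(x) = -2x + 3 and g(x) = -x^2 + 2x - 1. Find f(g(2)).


g(2) = -1
f(-1) = 5

5


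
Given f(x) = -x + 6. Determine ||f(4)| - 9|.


f(4) = 2
|2| = 2
|2 - 9| = 7

7


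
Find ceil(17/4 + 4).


17/4 = 4.25
4.25 + 4 = 8.25
ceil(8.25) = 9

9


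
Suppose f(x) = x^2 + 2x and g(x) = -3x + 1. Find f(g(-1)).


g(-1) = 4
f(4) = 1*(4)^2 + 2*(4) = 24

24


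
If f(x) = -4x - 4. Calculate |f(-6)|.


20


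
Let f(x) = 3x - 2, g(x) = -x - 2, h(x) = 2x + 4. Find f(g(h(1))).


h(1) = 6
g(6) = -8
f(-8) = -26

-26


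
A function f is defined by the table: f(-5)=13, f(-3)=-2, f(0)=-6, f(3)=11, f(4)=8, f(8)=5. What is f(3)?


11


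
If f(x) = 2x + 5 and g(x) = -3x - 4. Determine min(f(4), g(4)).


-16


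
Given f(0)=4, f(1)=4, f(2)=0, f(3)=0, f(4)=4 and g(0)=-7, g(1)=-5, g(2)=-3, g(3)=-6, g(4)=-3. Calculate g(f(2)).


f(2) = 0
g(0) = -7

-7


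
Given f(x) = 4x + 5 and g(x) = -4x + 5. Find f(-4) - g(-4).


-32


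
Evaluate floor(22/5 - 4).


0


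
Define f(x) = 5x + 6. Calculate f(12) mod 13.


f(12) = 66
66 mod 13 = 1

1


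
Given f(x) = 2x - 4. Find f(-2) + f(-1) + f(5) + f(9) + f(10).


22


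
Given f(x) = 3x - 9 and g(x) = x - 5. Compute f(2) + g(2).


f(2) = -3
g(2) = -3
Sum = -6

-6


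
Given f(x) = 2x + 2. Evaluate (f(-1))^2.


f(-1) = 0
(0)^2 = 0

0


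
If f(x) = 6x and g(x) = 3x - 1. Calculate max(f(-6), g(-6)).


f(-6) = -36
g(-6) = -19
max = -19

-19


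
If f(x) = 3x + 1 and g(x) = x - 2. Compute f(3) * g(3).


f(3) = 10
g(3) = 1
Product = 10

10


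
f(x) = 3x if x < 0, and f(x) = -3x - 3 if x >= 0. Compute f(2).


2 satisfies x >= 0
f(2) = -9

-9


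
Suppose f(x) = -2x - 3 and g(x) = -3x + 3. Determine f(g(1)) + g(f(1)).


f(g(1)) = -3
g(f(1)) = 18
Sum = 15

15


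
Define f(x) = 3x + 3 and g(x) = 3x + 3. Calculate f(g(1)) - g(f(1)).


f(g(1)) = 21
g(f(1)) = 21
Difference = 0

0


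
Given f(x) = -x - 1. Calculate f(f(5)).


f(5) = -6
f(-6) = 5

5


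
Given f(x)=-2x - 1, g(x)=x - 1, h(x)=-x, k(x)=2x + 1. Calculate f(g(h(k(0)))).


k(0) = 1
h(1) = -1
g(-1) = -2
f(-2) = 3

3


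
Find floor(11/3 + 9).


12


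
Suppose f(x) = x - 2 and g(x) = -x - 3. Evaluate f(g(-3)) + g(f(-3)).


f(g(-3)) = -2
g(f(-3)) = 2
Sum = 0

0


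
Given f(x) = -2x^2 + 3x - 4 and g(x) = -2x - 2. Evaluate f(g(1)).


-48


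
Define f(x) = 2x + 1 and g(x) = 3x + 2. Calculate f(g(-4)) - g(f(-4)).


f(g(-4)) = -19
g(f(-4)) = -19
Difference = 0

0


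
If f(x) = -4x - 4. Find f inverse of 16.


Solve -4x - 4 = 16
x = (16 + 4) / (-4) = -5

-5


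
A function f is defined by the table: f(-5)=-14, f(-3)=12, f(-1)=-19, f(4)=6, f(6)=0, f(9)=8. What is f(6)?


Reading from the table at x = 6

0


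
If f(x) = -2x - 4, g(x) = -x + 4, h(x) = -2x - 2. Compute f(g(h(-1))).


h(-1) = 0
g(0) = 4
f(4) = -12

-12


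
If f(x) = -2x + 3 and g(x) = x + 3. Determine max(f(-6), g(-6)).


f(-6) = 15
g(-6) = -3
max = 15

15


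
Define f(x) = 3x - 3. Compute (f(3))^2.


36


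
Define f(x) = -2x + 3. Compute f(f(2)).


f(2) = -1
f(-1) = 5

5


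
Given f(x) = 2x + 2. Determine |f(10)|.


22


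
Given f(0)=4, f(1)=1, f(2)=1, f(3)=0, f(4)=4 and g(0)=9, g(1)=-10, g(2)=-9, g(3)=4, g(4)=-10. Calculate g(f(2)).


f(2) = 1
g(1) = -10

-10


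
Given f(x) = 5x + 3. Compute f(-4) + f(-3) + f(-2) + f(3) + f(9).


f(-4) = -17
f(-3) = -12
f(-2) = -7
f(3) = 18
f(9) = 48
Sum = 30

30


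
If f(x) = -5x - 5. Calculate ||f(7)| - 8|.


32


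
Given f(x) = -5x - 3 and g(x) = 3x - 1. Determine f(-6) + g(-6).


f(-6) = 27
g(-6) = -19
Sum = 8

8


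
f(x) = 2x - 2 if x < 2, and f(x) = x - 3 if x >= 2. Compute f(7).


7 satisfies x >= 2
f(7) = 4

4


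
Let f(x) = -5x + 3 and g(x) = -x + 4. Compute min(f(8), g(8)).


f(8) = -37
g(8) = -4
min = -37

-37


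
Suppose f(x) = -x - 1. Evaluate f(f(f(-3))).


f(-3) = 2
f(2) = -3
f(-3) = 2

2


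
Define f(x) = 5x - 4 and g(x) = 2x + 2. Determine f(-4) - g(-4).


f(-4) = -24
g(-4) = -6
Difference = -18

-18


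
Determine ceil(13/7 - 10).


-8


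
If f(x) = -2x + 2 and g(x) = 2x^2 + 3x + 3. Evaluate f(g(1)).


g(1) = 8
f(8) = -14

-14


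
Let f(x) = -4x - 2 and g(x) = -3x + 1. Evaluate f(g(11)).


g(11) = -32
f(-32) = 126

126


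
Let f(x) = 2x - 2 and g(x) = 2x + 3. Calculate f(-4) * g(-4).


f(-4) = -10
g(-4) = -5
Product = 50

50


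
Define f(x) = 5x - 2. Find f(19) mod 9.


f(19) = 93
93 mod 9 = 3

3


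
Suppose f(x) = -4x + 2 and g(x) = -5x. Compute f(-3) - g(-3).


f(-3) = 14
g(-3) = 15
Difference = -1

-1


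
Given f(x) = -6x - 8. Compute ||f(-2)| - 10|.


6


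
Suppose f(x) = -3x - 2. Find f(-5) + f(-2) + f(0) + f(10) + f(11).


f(-5) = 13
f(-2) = 4
f(0) = -2
f(10) = -32
f(11) = -35
Sum = -52

-52


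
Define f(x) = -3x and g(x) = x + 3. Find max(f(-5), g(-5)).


15


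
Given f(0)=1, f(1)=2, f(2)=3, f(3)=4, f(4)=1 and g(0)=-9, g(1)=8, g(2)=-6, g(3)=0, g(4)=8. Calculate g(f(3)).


f(3) = 4
g(4) = 8

8


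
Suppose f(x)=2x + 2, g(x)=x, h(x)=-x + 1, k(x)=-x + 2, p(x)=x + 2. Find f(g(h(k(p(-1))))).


p(-1) = 1
k(1) = 1
h(1) = 0
g(0) = 0
f(0) = 2

2


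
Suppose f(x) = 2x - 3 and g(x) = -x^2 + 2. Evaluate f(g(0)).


1


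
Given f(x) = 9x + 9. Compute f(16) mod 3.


0


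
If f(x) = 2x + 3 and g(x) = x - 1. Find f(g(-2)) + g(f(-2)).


f(g(-2)) = -3
g(f(-2)) = -2
Sum = -5

-5


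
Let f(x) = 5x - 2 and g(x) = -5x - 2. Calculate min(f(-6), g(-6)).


f(-6) = -32
g(-6) = 28
min = -32

-32


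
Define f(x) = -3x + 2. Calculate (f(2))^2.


16


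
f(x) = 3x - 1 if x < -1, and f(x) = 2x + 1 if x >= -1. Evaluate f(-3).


-3 satisfies x < -1
f(-3) = -10

-10


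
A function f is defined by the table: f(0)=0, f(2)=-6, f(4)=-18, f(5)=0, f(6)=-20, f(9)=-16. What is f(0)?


0


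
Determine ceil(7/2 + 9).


13


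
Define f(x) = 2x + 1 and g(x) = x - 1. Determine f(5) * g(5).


f(5) = 11
g(5) = 4
Product = 44

44


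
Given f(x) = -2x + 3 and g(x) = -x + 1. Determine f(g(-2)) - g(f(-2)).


f(g(-2)) = -3
g(f(-2)) = -6
Difference = 3

3


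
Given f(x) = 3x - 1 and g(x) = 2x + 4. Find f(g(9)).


g(9) = 22
f(22) = 65

65


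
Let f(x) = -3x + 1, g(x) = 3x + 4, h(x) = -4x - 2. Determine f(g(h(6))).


h(6) = -26
g(-26) = -74
f(-74) = 223

223


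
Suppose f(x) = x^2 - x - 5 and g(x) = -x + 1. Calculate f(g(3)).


1


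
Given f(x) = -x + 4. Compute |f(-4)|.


8


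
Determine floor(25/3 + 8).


25/3 = 8.3333
8.3333 + 8 = 16.3333
floor(16.3333) = 16

16


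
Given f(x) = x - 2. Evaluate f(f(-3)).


f(-3) = -5
f(-5) = -7

-7


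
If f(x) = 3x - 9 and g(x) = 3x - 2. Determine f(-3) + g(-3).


-29


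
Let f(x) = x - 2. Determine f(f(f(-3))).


-9


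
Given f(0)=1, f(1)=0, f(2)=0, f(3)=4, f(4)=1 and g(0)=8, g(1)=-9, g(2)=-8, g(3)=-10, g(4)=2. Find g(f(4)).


-9


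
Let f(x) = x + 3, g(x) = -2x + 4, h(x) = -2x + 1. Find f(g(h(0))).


h(0) = 1
g(1) = 2
f(2) = 5

5


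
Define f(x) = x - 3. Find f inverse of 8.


Solve x - 3 = 8
x = (8 + 3) / 1 = 11

11


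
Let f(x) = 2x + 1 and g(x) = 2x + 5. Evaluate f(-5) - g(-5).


-4


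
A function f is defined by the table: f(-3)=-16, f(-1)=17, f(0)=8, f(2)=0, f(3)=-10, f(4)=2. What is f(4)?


Reading from the table at x = 4

2


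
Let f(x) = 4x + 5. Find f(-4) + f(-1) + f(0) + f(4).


f(-4) = -11
f(-1) = 1
f(0) = 5
f(4) = 21
Sum = 16

16


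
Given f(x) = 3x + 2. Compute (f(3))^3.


1331


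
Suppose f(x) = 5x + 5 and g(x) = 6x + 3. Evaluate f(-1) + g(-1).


f(-1) = 0
g(-1) = -3
Sum = -3

-3


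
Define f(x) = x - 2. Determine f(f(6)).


2


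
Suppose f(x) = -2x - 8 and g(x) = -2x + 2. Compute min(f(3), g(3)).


f(3) = -14
g(3) = -4
min = -14

-14


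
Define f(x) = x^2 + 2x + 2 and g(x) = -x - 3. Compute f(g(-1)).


g(-1) = -2
f(-2) = 1*(-2)^2 + 2*(-2) + 2 = 2

2


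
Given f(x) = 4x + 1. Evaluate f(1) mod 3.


f(1) = 5
5 mod 3 = 2

2


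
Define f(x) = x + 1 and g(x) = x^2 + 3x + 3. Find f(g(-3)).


4


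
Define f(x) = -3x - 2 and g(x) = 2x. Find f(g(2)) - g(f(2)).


f(g(2)) = -14
g(f(2)) = -16
Difference = 2

2


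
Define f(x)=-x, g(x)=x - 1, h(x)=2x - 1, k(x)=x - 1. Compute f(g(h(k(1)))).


k(1) = 0
h(0) = -1
g(-1) = -2
f(-2) = 2

2


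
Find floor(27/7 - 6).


27/7 = 3.8571
3.8571 - 6 = -2.1429
floor(-2.1429) = -3

-3


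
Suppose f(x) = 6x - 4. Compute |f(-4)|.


f(-4) = -28
|-28| = 28

28


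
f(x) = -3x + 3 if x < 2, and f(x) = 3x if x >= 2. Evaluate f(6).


6 satisfies x >= 2
f(6) = 18

18


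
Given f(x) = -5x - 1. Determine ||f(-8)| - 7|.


32


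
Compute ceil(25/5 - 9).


-4


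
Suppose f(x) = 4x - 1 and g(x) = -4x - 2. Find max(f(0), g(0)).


f(0) = -1
g(0) = -2
max = -1

-1


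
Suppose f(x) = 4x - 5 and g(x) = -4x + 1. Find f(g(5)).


-81


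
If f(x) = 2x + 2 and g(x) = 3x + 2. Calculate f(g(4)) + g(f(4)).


f(g(4)) = 30
g(f(4)) = 32
Sum = 62

62


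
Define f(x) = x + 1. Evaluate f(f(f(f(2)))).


f(2) = 3
f(3) = 4
f(4) = 5
f(5) = 6

6


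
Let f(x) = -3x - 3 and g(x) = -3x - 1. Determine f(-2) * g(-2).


f(-2) = 3
g(-2) = 5
Product = 15

15


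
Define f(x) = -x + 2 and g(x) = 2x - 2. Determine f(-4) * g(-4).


f(-4) = 6
g(-4) = -10
Product = -60

-60


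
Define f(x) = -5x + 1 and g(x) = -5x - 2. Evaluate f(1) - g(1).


f(1) = -4
g(1) = -7
Difference = 3

3


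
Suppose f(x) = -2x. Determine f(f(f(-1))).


f(-1) = 2
f(2) = -4
f(-4) = 8

8


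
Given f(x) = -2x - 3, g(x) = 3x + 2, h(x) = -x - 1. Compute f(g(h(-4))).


h(-4) = 3
g(3) = 11
f(11) = -25

-25


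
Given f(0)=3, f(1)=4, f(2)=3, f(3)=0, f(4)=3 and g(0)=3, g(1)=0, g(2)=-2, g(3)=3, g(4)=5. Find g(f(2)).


f(2) = 3
g(3) = 3

3


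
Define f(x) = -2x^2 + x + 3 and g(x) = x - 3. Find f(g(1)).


g(1) = -2
f(-2) = (-2)*(-2)^2 + 1*(-2) + 3 = -7

-7


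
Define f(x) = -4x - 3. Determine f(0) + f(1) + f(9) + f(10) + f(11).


f(0) = -3
f(1) = -7
f(9) = -39
f(10) = -43
f(11) = -47
Sum = -139

-139


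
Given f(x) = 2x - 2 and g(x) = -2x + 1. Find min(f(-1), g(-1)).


f(-1) = -4
g(-1) = 3
min = -4

-4


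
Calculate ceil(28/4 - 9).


28/4 = 7
7 - 9 = -2
ceil(-2) = -2

-2


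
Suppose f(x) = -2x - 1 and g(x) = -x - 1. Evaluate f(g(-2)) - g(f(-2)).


f(g(-2)) = -3
g(f(-2)) = -4
Difference = 1

1


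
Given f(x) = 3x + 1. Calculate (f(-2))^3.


f(-2) = -5
(-5)^3 = -125

-125


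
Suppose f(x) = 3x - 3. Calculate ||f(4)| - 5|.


f(4) = 9
|9| = 9
|9 - 5| = 4

4


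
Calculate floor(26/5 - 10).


26/5 = 5.2
5.2 - 10 = -4.8
floor(-4.8) = -5

-5


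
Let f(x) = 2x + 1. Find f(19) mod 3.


f(19) = 39
39 mod 3 = 0

0


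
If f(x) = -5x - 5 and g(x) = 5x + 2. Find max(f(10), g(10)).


f(10) = -55
g(10) = 52
max = 52

52


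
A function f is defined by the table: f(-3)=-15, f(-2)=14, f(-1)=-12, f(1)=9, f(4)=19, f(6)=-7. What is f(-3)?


-15


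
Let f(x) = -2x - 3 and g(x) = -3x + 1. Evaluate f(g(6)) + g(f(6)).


f(g(6)) = 31
g(f(6)) = 46
Sum = 77

77


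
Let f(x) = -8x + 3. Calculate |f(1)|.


f(1) = -5
|-5| = 5

5


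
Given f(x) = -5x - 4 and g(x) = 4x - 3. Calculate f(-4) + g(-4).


f(-4) = 16
g(-4) = -19
Sum = -3

-3


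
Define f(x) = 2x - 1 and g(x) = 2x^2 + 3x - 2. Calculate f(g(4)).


83


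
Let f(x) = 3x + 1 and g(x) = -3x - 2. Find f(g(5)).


g(5) = -17
f(-17) = -50

-50


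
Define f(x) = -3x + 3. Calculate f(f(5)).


f(5) = -12
f(-12) = 39

39


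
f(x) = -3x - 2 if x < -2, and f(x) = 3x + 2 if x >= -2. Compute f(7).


7 satisfies x >= -2
f(7) = 23

23


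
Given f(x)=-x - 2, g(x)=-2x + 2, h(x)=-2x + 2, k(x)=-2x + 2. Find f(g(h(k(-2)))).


k(-2) = 6
h(6) = -10
g(-10) = 22
f(22) = -24

-24


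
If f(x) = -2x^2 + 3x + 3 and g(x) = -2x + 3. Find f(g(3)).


-24


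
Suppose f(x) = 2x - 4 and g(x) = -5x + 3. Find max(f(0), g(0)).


f(0) = -4
g(0) = 3
max = 3

3


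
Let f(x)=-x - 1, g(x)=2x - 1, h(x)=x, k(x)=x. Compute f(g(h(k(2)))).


k(2) = 2
h(2) = 2
g(2) = 3
f(3) = -4

-4


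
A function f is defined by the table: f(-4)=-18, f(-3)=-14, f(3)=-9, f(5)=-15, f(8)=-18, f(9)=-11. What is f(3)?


Reading from the table at x = 3

-9


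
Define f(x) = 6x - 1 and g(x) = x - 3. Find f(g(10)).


41


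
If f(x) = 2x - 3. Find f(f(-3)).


f(-3) = -9
f(-9) = -21

-21


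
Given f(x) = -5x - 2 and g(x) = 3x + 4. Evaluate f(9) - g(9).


f(9) = -47
g(9) = 31
Difference = -78

-78


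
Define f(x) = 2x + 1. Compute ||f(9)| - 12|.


f(9) = 19
|19| = 19
|19 - 12| = 7

7


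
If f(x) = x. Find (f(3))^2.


f(3) = 3
(3)^2 = 9

9


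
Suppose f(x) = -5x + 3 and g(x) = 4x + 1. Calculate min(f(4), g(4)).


f(4) = -17
g(4) = 17
min = -17

-17


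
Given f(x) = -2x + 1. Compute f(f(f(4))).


f(4) = -7
f(-7) = 15
f(15) = -29

-29


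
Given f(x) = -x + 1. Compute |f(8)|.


f(8) = -7
|-7| = 7

7


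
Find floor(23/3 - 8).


23/3 = 7.6667
7.6667 - 8 = -0.3333
floor(-0.3333) = -1

-1


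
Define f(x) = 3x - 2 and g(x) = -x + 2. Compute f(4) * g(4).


-20


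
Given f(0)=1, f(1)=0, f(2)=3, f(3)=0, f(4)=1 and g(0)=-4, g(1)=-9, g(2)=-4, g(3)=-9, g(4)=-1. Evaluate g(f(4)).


f(4) = 1
g(1) = -9

-9


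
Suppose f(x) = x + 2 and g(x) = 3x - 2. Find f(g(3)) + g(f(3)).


22


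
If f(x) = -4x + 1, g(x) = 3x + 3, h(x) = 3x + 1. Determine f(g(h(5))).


h(5) = 16
g(16) = 51
f(51) = -203

-203


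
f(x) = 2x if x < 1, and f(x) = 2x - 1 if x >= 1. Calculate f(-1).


-2


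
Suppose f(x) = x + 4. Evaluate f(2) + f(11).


f(2) = 6
f(11) = 15
Sum = 21

21


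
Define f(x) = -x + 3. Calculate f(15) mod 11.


f(15) = -12
-12 mod 11 = 10

10


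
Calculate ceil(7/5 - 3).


7/5 = 1.4
1.4 - 3 = -1.6
ceil(-1.6) = -1

-1


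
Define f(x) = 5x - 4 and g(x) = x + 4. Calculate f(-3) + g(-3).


-18


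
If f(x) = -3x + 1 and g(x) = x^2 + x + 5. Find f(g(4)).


g(4) = 25
f(25) = -74

-74


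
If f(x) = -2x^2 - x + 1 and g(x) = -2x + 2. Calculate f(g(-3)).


-135


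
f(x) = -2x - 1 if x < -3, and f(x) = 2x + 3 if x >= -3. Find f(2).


2 satisfies x >= -3
f(2) = 7

7


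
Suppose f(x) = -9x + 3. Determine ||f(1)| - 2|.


f(1) = -6
|-6| = 6
|6 - 2| = 4

4


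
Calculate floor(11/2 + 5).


11/2 = 5.5
5.5 + 5 = 10.5
floor(10.5) = 10

10


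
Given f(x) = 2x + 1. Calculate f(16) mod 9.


6


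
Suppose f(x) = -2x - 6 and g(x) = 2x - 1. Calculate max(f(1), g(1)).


f(1) = -8
g(1) = 1
max = 1

1


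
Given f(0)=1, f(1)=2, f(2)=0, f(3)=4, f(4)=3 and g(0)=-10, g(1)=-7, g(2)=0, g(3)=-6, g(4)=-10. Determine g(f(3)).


f(3) = 4
g(4) = -10

-10


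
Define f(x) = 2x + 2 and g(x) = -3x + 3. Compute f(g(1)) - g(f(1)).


11


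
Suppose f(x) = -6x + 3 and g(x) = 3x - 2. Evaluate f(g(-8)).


159


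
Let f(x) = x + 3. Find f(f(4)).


f(4) = 7
f(7) = 10

10


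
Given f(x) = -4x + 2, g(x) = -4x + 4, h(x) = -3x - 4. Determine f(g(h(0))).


-78


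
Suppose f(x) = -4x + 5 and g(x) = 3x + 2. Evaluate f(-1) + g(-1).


8


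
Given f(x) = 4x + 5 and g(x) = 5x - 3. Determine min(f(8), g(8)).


37


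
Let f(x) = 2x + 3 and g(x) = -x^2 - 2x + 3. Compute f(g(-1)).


g(-1) = 4
f(4) = 11

11


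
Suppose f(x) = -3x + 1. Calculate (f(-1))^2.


f(-1) = 4
(4)^2 = 16

16


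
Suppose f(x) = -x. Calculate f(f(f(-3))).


f(-3) = 3
f(3) = -3
f(-3) = 3

3


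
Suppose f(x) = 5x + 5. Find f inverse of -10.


-3


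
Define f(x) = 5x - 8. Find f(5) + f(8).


f(5) = 17
f(8) = 32
Sum = 49

49


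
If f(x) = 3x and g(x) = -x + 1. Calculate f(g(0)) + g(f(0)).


f(g(0)) = 3
g(f(0)) = 1
Sum = 4

4


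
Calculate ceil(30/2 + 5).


30/2 = 15
15 + 5 = 20
ceil(20) = 20

20


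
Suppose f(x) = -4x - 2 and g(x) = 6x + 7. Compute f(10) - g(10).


f(10) = -42
g(10) = 67
Difference = -109

-109


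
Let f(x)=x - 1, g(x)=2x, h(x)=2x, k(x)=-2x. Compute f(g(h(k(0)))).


-1


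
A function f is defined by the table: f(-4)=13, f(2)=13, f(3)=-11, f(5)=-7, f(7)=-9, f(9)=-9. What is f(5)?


Reading from the table at x = 5

-7


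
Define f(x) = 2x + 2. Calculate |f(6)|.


f(6) = 14
|14| = 14

14


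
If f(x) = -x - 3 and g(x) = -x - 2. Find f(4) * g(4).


f(4) = -7
g(4) = -6
Product = 42

42


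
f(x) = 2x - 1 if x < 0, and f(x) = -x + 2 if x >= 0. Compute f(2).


2 satisfies x >= 0
f(2) = 0

0


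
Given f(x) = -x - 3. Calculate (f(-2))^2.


f(-2) = -1
(-1)^2 = 1

1


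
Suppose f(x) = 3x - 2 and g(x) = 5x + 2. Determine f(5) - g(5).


f(5) = 13
g(5) = 27
Difference = -14

-14


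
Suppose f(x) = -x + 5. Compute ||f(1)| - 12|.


f(1) = 4
|4| = 4
|4 - 12| = 8

8


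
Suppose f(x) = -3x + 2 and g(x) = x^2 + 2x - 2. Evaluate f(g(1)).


-1


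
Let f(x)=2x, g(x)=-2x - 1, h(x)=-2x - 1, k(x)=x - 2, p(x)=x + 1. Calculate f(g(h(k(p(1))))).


p(1) = 2
k(2) = 0
h(0) = -1
g(-1) = 1
f(1) = 2

2


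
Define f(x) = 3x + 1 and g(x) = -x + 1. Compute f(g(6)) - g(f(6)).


f(g(6)) = -14
g(f(6)) = -18
Difference = 4

4


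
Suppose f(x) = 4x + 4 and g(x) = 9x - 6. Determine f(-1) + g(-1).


f(-1) = 0
g(-1) = -15
Sum = -15

-15


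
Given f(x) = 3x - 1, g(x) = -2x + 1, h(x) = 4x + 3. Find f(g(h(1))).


h(1) = 7
g(7) = -13
f(-13) = -40

-40


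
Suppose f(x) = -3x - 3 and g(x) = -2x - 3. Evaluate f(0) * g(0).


f(0) = -3
g(0) = -3
Product = 9

9


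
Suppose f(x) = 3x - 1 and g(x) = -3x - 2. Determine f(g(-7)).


g(-7) = 19
f(19) = 56

56


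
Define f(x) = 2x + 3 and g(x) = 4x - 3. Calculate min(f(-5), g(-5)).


f(-5) = -7
g(-5) = -23
min = -23

-23


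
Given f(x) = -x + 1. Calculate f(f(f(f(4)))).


f(4) = -3
f(-3) = 4
f(4) = -3
f(-3) = 4

4


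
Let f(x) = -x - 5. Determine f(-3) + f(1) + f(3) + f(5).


f(-3) = -2
f(1) = -6
f(3) = -8
f(5) = -10
Sum = -26

-26


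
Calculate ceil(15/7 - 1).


2


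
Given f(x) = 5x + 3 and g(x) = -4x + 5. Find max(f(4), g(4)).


f(4) = 23
g(4) = -11
max = 23

23


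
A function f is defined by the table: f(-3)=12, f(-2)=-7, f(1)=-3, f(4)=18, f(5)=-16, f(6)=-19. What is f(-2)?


Reading from the table at x = -2

-7


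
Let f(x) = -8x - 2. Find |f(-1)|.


f(-1) = 6
|6| = 6

6


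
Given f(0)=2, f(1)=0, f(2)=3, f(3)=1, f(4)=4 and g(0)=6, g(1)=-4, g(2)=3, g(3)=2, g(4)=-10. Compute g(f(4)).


-10


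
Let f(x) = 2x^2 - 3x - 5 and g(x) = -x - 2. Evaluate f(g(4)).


85


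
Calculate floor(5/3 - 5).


5/3 = 1.6667
1.6667 - 5 = -3.3333
floor(-3.3333) = -4

-4


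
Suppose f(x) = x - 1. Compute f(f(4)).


f(4) = 3
f(3) = 2

2


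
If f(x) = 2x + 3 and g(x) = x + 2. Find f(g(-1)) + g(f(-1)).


f(g(-1)) = 5
g(f(-1)) = 3
Sum = 8

8


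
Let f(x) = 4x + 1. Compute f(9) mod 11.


4


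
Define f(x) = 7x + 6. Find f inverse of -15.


Solve 7x + 6 = -15
x = (-15 - 6) / 7 = -3

-3


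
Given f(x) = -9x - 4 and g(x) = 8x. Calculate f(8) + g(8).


f(8) = -76
g(8) = 64
Sum = -12

-12


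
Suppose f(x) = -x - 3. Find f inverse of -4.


Solve -x - 3 = -4
x = (-4 + 3) / (-1) = 1

1


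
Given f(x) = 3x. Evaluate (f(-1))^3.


f(-1) = -3
(-3)^3 = -27

-27


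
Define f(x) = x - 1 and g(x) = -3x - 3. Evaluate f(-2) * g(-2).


f(-2) = -3
g(-2) = 3
Product = -9

-9


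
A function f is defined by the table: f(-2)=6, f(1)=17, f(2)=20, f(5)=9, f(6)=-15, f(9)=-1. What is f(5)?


9


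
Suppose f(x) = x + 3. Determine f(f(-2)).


f(-2) = 1
f(1) = 4

4


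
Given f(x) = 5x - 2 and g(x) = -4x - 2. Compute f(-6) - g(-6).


f(-6) = -32
g(-6) = 22
Difference = -54

-54


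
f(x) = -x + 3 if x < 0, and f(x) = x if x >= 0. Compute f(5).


5


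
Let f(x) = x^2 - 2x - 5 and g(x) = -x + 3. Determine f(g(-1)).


g(-1) = 4
f(4) = 1*(4)^2 - 2*(4) - 5 = 3

3


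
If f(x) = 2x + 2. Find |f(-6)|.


f(-6) = -10
|-10| = 10

10


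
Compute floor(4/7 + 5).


4/7 = 0.5714
0.5714 + 5 = 5.5714
floor(5.5714) = 5

5


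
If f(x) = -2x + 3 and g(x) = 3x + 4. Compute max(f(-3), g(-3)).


f(-3) = 9
g(-3) = -5
max = 9

9


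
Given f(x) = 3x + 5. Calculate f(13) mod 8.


f(13) = 44
44 mod 8 = 4

4


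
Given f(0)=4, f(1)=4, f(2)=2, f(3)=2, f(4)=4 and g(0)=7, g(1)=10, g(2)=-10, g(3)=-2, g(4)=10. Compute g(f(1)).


f(1) = 4
g(4) = 10

10


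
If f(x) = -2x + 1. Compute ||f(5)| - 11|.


f(5) = -9
|-9| = 9
|9 - 11| = 2

2


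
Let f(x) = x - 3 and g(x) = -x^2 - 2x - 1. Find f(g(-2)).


g(-2) = -1
f(-1) = -4

-4


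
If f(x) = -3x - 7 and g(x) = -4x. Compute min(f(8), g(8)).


f(8) = -31
g(8) = -32
min = -32

-32


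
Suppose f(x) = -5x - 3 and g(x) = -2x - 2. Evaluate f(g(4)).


g(4) = -10
f(-10) = 47

47


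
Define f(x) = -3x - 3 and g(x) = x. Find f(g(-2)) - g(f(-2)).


f(g(-2)) = 3
g(f(-2)) = 3
Difference = 0

0


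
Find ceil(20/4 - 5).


20/4 = 5
5 - 5 = 0
ceil(0) = 0

0


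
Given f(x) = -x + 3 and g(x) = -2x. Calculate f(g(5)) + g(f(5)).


f(g(5)) = 13
g(f(5)) = 4
Sum = 17

17


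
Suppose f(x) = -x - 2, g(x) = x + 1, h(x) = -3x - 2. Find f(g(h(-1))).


h(-1) = 1
g(1) = 2
f(2) = -4

-4


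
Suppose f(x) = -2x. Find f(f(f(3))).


f(3) = -6
f(-6) = 12
f(12) = -24

-24


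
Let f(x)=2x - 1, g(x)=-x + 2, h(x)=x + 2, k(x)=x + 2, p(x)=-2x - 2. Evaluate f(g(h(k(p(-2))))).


p(-2) = 2
k(2) = 4
h(4) = 6
g(6) = -4
f(-4) = -9

-9


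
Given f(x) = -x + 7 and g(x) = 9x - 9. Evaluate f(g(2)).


g(2) = 9
f(9) = -2

-2


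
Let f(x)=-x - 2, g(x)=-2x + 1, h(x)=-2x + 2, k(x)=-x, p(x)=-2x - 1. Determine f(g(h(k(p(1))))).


p(1) = -3
k(-3) = 3
h(3) = -4
g(-4) = 9
f(9) = -11

-11


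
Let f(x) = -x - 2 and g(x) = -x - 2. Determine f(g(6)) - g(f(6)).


f(g(6)) = 6
g(f(6)) = 6
Difference = 0

0


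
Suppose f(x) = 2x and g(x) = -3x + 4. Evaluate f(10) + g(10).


-6


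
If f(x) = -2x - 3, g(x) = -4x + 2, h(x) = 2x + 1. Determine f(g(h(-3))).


h(-3) = -5
g(-5) = 22
f(22) = -47

-47


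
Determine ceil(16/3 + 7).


16/3 = 5.3333
5.3333 + 7 = 12.3333
ceil(12.3333) = 13

13


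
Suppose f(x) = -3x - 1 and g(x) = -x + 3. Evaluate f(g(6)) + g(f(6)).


f(g(6)) = 8
g(f(6)) = 22
Sum = 30

30


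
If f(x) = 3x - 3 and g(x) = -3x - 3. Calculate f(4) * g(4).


f(4) = 9
g(4) = -15
Product = -135

-135


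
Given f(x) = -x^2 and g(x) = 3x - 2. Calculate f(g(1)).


g(1) = 1
f(1) = (-1)*(1)^2 = -1

-1


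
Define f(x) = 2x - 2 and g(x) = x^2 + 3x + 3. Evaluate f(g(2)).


g(2) = 13
f(13) = 24

24


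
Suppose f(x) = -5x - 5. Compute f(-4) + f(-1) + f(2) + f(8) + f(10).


-100


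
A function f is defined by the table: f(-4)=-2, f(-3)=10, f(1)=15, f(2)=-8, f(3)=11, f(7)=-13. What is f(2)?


Reading from the table at x = 2

-8


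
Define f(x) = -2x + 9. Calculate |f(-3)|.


15


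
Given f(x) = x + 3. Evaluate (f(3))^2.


f(3) = 6
(6)^2 = 36

36


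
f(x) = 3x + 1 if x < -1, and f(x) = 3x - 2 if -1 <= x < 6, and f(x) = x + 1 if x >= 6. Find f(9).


9 satisfies x >= 6
f(9) = 10

10


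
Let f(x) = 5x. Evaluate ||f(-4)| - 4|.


16


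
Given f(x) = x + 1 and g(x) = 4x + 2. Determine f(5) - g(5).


f(5) = 6
g(5) = 22
Difference = -16

-16


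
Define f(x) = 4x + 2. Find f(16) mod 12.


f(16) = 66
66 mod 12 = 6

6


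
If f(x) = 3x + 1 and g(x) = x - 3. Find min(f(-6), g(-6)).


f(-6) = -17
g(-6) = -9
min = -17

-17


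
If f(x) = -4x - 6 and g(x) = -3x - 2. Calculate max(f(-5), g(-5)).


f(-5) = 14
g(-5) = 13
max = 14

14


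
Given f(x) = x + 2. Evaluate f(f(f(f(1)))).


f(1) = 3
f(3) = 5
f(5) = 7
f(7) = 9

9


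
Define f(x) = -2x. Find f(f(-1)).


f(-1) = 2
f(2) = -4

-4


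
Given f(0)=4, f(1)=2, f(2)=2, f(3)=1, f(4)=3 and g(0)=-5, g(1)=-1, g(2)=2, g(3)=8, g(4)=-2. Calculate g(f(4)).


f(4) = 3
g(3) = 8

8


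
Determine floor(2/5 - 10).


2/5 = 0.4
0.4 - 10 = -9.6
floor(-9.6) = -10

-10


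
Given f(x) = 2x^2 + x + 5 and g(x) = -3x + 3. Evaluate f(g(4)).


158


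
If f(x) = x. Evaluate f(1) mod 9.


f(1) = 1
1 mod 9 = 1

1


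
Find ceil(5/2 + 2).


5/2 = 2.5
2.5 + 2 = 4.5
ceil(4.5) = 5

5


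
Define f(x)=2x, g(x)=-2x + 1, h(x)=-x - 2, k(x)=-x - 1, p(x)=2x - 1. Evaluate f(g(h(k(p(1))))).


p(1) = 1
k(1) = -2
h(-2) = 0
g(0) = 1
f(1) = 2

2


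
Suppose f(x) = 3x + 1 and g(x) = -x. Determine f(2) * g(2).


f(2) = 7
g(2) = -2
Product = -14

-14


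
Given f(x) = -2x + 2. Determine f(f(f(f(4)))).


f(4) = -6
f(-6) = 14
f(14) = -26
f(-26) = 54

54


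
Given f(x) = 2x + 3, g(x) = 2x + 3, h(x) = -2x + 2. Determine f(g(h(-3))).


41


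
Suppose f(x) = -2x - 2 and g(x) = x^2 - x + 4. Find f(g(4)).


-34


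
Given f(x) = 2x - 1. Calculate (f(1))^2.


f(1) = 1
(1)^2 = 1

1


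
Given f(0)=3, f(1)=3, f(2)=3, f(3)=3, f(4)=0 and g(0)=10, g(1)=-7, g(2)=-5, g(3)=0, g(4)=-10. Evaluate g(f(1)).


f(1) = 3
g(3) = 0

0


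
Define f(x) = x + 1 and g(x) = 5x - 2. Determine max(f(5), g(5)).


f(5) = 6
g(5) = 23
max = 23

23


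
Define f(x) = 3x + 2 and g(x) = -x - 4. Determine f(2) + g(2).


2


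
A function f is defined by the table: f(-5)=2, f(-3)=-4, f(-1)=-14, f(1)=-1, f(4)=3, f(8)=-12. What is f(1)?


-1


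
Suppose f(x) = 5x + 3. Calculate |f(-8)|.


f(-8) = -37
|-37| = 37

37


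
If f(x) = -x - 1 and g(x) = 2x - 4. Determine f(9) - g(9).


f(9) = -10
g(9) = 14
Difference = -24

-24


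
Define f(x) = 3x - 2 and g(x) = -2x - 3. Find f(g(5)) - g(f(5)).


-12


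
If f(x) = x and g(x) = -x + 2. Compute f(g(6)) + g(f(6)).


f(g(6)) = -4
g(f(6)) = -4
Sum = -8

-8


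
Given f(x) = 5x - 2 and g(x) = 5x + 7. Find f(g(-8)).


g(-8) = -33
f(-33) = -167

-167


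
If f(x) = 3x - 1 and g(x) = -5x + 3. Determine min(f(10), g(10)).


f(10) = 29
g(10) = -47
min = -47

-47


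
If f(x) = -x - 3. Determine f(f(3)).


f(3) = -6
f(-6) = 3

3


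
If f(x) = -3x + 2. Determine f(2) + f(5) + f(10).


f(2) = -4
f(5) = -13
f(10) = -28
Sum = -45

-45


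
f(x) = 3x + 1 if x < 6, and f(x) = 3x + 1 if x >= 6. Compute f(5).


16


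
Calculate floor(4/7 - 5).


4/7 = 0.5714
0.5714 - 5 = -4.4286
floor(-4.4286) = -5

-5


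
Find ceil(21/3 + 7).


14


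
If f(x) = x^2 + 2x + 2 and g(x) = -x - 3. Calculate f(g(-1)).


g(-1) = -2
f(-2) = 1*(-2)^2 + 2*(-2) + 2 = 2

2


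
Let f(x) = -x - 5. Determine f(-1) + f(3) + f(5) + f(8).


f(-1) = -4
f(3) = -8
f(5) = -10
f(8) = -13
Sum = -35

-35


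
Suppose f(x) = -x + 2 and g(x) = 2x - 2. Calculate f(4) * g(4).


f(4) = -2
g(4) = 6
Product = -12

-12


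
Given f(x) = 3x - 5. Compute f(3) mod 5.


f(3) = 4
4 mod 5 = 4

4


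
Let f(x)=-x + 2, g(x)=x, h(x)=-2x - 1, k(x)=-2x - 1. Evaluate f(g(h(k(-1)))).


5


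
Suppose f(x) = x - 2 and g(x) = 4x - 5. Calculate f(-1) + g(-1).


f(-1) = -3
g(-1) = -9
Sum = -12

-12


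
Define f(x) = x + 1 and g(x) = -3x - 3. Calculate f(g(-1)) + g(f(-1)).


f(g(-1)) = 1
g(f(-1)) = -3
Sum = -2

-2


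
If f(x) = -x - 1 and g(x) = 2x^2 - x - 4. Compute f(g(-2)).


g(-2) = 6
f(6) = -7

-7


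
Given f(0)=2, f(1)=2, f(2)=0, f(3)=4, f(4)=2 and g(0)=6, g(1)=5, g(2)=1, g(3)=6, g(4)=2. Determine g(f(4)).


1


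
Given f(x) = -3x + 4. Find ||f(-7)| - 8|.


f(-7) = 25
|25| = 25
|25 - 8| = 17

17


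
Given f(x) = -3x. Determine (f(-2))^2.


f(-2) = 6
(6)^2 = 36

36


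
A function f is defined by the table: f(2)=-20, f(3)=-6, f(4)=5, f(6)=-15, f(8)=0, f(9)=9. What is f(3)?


Reading from the table at x = 3

-6


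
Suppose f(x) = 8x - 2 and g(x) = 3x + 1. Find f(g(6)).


g(6) = 19
f(19) = 150

150


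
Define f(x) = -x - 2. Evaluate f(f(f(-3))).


1


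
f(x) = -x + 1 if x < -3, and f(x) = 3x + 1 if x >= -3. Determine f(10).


10 satisfies x >= -3
f(10) = 31

31


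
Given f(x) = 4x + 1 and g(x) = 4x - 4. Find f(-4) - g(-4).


f(-4) = -15
g(-4) = -20
Difference = 5

5


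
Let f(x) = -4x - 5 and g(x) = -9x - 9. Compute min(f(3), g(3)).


f(3) = -17
g(3) = -36
min = -36

-36


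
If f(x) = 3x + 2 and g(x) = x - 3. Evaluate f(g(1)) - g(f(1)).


f(g(1)) = -4
g(f(1)) = 2
Difference = -6

-6


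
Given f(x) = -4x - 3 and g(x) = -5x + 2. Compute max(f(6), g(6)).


f(6) = -27
g(6) = -28
max = -27

-27


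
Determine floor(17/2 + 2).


17/2 = 8.5
8.5 + 2 = 10.5
floor(10.5) = 10

10


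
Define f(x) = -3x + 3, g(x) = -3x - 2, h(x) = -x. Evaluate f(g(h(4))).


h(4) = -4
g(-4) = 10
f(10) = -27

-27


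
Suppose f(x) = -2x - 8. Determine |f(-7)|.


f(-7) = 6
|6| = 6

6


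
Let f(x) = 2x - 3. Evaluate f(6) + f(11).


f(6) = 9
f(11) = 19
Sum = 28

28


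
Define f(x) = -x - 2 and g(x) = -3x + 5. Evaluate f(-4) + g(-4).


f(-4) = 2
g(-4) = 17
Sum = 19

19


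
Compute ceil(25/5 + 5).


25/5 = 5
5 + 5 = 10
ceil(10) = 10

10


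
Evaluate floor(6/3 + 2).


6/3 = 2
2 + 2 = 4
floor(4) = 4

4


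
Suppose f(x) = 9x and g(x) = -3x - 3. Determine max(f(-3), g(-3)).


f(-3) = -27
g(-3) = 6
max = 6

6


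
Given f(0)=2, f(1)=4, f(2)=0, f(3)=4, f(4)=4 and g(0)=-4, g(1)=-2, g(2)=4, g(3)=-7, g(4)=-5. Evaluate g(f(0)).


f(0) = 2
g(2) = 4

4


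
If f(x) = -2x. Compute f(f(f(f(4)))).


f(4) = -8
f(-8) = 16
f(16) = -32
f(-32) = 64

64
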